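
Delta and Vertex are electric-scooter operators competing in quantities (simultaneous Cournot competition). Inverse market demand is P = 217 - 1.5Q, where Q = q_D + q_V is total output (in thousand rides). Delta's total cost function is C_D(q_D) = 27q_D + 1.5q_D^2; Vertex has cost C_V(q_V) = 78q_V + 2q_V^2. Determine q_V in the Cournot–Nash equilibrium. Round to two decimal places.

Delta's profit: π_D = (217 - 1.5Q)q_D - (27q_D + (3/2)q_D²). Setting ∂π_D/∂q_D = 0: 190 - 6q_D - (3/2)(q_V) = 0.
Vertex's first-order condition: 139 - 7q_V - (3/2)(q_D) = 0.
Rearranging gives the reaction functions q_D = (190 - (3/2)q_V)/6 and q_V = (139 - (3/2)q_D)/7.
Substituting one into the other gives q_D = 28.2138 and q_V = 732/53.

13.81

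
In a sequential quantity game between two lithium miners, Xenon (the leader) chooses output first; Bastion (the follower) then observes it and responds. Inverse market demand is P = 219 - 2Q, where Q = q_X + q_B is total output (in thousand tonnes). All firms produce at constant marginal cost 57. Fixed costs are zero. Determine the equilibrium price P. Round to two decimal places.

97.50

Solve by backward induction. Given q_X, the follower Bastion maximises π_B = (219 - 2q_X - 2q_B)q_B - 57q_B.
Follower FOC: 162 - 2q_X - 4q_B = 0, so q_B(q_X) = (162 - 2q_X)/4.
The leader anticipates this reaction. Substituting into P = 219 - 2Q gives P = 138 - q_X, so π_X = (138 - q_X)q_X - 57q_X.
Maximising: ∂π_X/∂q_X = 81 - 2q_X = 0, giving q_X = 81/2.
Then q_B = (162 - 2·(81/2))/4 = 81/4.
Total output Q = 243/4, so price P = 219 - 2·(243/4) = 195/2.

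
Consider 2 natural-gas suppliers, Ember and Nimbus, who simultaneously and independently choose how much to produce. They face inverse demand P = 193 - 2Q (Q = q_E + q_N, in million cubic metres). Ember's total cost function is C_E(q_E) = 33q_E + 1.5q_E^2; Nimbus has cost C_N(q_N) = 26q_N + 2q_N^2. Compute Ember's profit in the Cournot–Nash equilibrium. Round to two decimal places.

1158.36

Ember's profit: π_E = (193 - 2Q)q_E - (33q_E + (3/2)q_E²). Setting ∂π_E/∂q_E = 0: 160 - 7q_E - 2(q_N) = 0.
Nimbus's first-order condition: 167 - 8q_N - 2(q_E) = 0.
Rearranging gives the reaction functions q_E = (160 - 2q_N)/7 and q_N = (167 - 2q_E)/8.
Solving the pair: q_E = 473/26, q_N = 849/52.
Price P = 193 - 2·(1795/52) = 123.9615.
Ember's profit: 123.9615·(473/26) - 33·(473/26) - (3/2)(473/26)² = 1158.3602.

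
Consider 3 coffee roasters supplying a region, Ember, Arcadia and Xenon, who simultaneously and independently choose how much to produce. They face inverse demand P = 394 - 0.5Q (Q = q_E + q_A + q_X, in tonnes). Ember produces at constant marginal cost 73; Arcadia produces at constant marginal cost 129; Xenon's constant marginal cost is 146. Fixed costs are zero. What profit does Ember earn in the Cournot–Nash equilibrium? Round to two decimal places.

25312.50

Ember's profit: π_E = (394 - 0.5Q)q_E - (73q_E). Setting ∂π_E/∂q_E = 0: 321 - q_E - (1/2)(q_A + q_X) = 0.
Arcadia's first-order condition: 265 - q_A - (1/2)(q_E + q_X) = 0.
Xenon's first-order condition: 248 - q_X - (1/2)(q_E + q_A) = 0.
Adding the 3 conditions: 834 − Q − Q = 0, i.e. Q = 417.
Back-substituting: q_E = (321 − 417/2)/(1/2) = 225, q_A = (265 − 417/2)/(1/2) = 113, q_X = (248 − 417/2)/(1/2) = 79.
Price P = 394 - (1/2)·417 = 371/2.
Ember's profit: (371/2 - 73)·225 = 25312.5000.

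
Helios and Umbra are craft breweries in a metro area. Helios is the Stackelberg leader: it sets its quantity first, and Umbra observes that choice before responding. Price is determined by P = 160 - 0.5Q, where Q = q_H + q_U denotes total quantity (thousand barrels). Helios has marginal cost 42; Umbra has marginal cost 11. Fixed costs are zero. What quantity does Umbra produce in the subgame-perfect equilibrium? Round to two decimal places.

105.50

Solve by backward induction. Given q_H, the follower Umbra maximises π_U = (160 - (1/2)q_H - (1/2)q_U)q_U - 11q_U.
Follower FOC: 149 - (1/2)q_H - q_U = 0, so q_U(q_H) = (149 - (1/2)q_H).
The leader anticipates this reaction. Substituting into P = 160 - 0.5Q gives P = 171/2 - (1/4)q_H, so π_H = (171/2 - (1/4)q_H)q_H - 42q_H.
Maximising: ∂π_H/∂q_H = 87/2 - (1/2)q_H = 0, giving q_H = 87.
Then q_U = (149 - (1/2)·87) = 211/2.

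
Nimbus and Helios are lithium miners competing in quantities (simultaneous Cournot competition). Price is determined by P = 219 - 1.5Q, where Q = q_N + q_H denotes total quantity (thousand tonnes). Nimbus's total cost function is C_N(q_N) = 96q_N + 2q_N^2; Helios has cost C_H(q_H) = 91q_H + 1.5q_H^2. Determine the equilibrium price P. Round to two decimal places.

171.55

Nimbus's profit: π_N = (219 - 1.5Q)q_N - (96q_N + 2q_N²). Setting ∂π_N/∂q_N = 0: 123 - 7q_N - (3/2)(q_H) = 0.
Helios's profit: π_H = (219 - 1.5Q)q_H - (91q_H + (3/2)q_H²). Setting ∂π_H/∂q_H = 0: 128 - 6q_H - (3/2)(q_N) = 0.
So q_N = (123 - (3/2)q_H)/7 and q_H = (128 - (3/2)q_N)/6.
Solving the pair: q_N = 728/53, q_H = 17.8994.
Total output Q = 31.6352, so price P = 219 - (3/2)·31.6352 = 171.5472.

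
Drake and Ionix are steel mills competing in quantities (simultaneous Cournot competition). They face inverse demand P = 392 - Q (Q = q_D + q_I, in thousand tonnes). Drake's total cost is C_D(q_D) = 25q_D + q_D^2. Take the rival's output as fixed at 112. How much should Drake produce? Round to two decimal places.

With the rival's output fixed at 112, Drake's profit is π_D = (392 - 112 - q_D)q_D - (25q_D + q_D²) = (280 - q_D)q_D - (25q_D + q_D²).
∂π_D/∂q_D = 255 - 4q_D = 0, so q_D = 255/4.

63.75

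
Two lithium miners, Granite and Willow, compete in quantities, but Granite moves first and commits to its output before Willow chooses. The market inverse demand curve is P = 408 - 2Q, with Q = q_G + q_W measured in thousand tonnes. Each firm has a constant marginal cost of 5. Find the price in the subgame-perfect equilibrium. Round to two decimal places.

105.75

The follower Willow best-responds to any q_G: π_W = (408 - 2Q)q_W - 5q_W.
∂π_W/∂q_W = 403 - 2q_G - 4q_W = 0 gives the reaction function q_W = (403 - 2q_G)/4.
The leader anticipates this reaction. Substituting into P = 408 - 2Q gives P = 413/2 - q_G, so π_G = (413/2 - q_G)q_G - 5q_G.
Maximising: ∂π_G/∂q_G = 403/2 - 2q_G = 0, giving q_G = 403/4.
Then q_W = (403 - 2·(403/4))/4 = 403/8.
Total output Q = 1209/8, so price P = 408 - 2·(1209/8) = 423/4.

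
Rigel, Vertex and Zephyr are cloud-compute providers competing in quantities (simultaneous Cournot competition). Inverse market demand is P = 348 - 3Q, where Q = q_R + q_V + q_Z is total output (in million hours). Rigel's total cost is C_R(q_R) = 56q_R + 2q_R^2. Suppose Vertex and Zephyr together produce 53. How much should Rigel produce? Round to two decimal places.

With rivals' combined output fixed at 53, Rigel's profit is π_R = (348 - 3·53 - 3q_R)q_R - (56q_R + 2q_R²) = (189 - 3q_R)q_R - (56q_R + 2q_R²).
∂π_R/∂q_R = 133 - 10q_R = 0, so q_R = 133/10.

13.30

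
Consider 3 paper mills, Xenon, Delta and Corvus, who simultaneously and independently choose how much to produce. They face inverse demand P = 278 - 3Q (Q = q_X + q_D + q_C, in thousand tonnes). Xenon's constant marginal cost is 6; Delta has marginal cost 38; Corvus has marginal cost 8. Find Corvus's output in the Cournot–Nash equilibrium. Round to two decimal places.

Xenon's profit: π_X = (278 - 3Q)q_X - (6q_X). Setting ∂π_X/∂q_X = 0: 272 - 6q_X - 3(q_D + q_C) = 0.
Delta's first-order condition: 240 - 6q_D - 3(q_X + q_C) = 0.
Corvus's first-order condition: 270 - 6q_C - 3(q_X + q_D) = 0.
Summing all 3 equations gives 782 − 12Q = 0, hence Q = 391/6.
Back-substituting: q_X = (272 − 391/2)/3 = 51/2, q_D = (240 − 391/2)/3 = 89/6, q_C = (270 − 391/2)/3 = 149/6.

24.83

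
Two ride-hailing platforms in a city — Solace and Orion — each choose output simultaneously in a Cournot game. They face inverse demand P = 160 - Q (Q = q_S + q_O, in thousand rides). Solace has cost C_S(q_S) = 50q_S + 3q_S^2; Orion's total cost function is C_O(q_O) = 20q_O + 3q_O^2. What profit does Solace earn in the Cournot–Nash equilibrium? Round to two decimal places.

Solace's profit: π_S = (160 - Q)q_S - (50q_S + 3q_S²). Setting ∂π_S/∂q_S = 0: 110 - 8q_S - (q_O) = 0.
Orion's profit: π_O = (160 - Q)q_O - (20q_O + 3q_O²). Setting ∂π_O/∂q_O = 0: 140 - 8q_O - (q_S) = 0.
Best responses: q_S = (110 - q_O)/8, q_O = (140 - q_S)/8.
Substituting one into the other gives q_S = 740/63 and q_O = 1010/63.
Price P = 160 - 250/9 = 1190/9.
Solace's profit: (1190/9)·(740/63) - 50·(740/63) - 3(740/63)² = 551.8770.

551.88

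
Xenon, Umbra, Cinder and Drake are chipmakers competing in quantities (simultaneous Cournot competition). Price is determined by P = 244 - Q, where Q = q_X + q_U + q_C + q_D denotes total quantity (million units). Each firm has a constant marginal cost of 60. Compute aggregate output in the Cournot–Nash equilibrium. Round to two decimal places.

147.20

Each firm earns π_i = (244 - Q)q_i - 60q_i.
Setting ∂π_i/∂q_i = 0 with rivals' quantities fixed: 184 - 2q_i - Σ_{j≠i} q_j = 0.
By symmetry each firm produces the same amount; substituting Σ_{j≠i} q_j = 3q_i yields q_i = 184/5.
Total output Q = 184/5 + 184/5 + 184/5 + 184/5 = 736/5.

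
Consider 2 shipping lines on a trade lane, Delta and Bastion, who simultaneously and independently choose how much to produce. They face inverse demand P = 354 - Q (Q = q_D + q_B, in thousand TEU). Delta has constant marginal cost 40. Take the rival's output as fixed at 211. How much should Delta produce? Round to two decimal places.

51.50

With the rival's output fixed at 211, Delta's profit is π_D = (354 - 211 - q_D)q_D - (40q_D) = (143 - q_D)q_D - (40q_D).
∂π_D/∂q_D = 103 - 2q_D = 0, so q_D = 103/2.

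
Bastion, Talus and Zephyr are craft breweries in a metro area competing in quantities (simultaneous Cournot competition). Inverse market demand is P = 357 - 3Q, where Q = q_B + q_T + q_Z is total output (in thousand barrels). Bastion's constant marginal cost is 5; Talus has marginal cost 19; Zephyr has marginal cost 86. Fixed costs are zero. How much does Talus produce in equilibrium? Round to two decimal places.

32.58

Bastion's profit: π_B = (357 - 3Q)q_B - (5q_B). Setting ∂π_B/∂q_B = 0: 352 - 6q_B - 3(q_T + q_Z) = 0.
Talus's first-order condition: 338 - 6q_T - 3(q_B + q_Z) = 0.
Zephyr's first-order condition: 271 - 6q_Z - 3(q_B + q_T) = 0.
Summing all 3 equations gives 961 − 12Q = 0, hence Q = 961/12.
Back-substituting: q_B = (352 − 961/4)/3 = 149/4, q_T = (338 − 961/4)/3 = 391/12, q_Z = (271 − 961/4)/3 = 41/4.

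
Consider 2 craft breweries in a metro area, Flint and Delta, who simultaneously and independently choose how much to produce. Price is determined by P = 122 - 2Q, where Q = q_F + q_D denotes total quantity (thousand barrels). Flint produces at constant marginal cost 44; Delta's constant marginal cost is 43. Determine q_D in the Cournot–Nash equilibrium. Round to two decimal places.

Flint's profit: π_F = (122 - 2Q)q_F - (44q_F). Setting ∂π_F/∂q_F = 0: 78 - 4q_F - 2(q_D) = 0.
Delta's first-order condition: 79 - 4q_D - 2(q_F) = 0.
Best responses: q_F = (78 - 2q_D)/4, q_D = (79 - 2q_F)/4.
Solving the pair: q_F = 77/6, q_D = 40/3.

13.33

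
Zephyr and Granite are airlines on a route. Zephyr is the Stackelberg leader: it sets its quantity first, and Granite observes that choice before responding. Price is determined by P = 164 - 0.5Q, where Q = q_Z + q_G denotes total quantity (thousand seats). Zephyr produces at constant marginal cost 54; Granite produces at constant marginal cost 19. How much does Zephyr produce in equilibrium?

75

The follower Granite best-responds to any q_Z: π_G = (164 - 0.5Q)q_G - 19q_G.
Setting the follower's marginal profit to zero, 145 - (1/2)q_Z - q_G = 0, i.e. q_G = (145 - (1/2)q_Z).
Zephyr substitutes q_G(q_Z) into its own profit: π_Z = q_Z(164 - (1/2)q_Z - (145 - (1/2)q_Z)/2) - 54q_Z = (183/2 - (1/4)q_Z)q_Z - 54q_Z.
The leader's first-order condition 75/2 - (1/2)q_Z = 0 yields q_Z = 75.
Then q_G = (145 - (1/2)·75) = 215/2.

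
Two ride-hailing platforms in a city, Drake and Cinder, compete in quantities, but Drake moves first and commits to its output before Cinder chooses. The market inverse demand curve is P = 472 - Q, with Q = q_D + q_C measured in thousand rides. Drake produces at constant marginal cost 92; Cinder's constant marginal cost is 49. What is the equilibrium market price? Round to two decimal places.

Solve by backward induction. Given q_D, the follower Cinder maximises π_C = (472 - q_D - q_C)q_C - 49q_C.
Follower FOC: 423 - q_D - 2q_C = 0, so q_C(q_D) = (423 - q_D)/2.
The leader anticipates this reaction. Substituting into P = 472 - Q gives P = 521/2 - (1/2)q_D, so π_D = (521/2 - (1/2)q_D)q_D - 92q_D.
Maximising: ∂π_D/∂q_D = 337/2 - q_D = 0, giving q_D = 337/2.
Then q_C = (423 - 337/2)/2 = 509/4.
Total output Q = 1183/4, so price P = 472 - 1183/4 = 705/4.

176.25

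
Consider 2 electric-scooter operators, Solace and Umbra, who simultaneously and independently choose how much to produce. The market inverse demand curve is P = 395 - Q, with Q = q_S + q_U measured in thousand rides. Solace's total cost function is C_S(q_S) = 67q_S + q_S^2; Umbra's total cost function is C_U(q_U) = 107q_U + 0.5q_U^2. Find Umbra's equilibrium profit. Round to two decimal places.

8417.06

Solace's profit: π_S = (395 - Q)q_S - (67q_S + q_S²). Setting ∂π_S/∂q_S = 0: 328 - 4q_S - (q_U) = 0.
Umbra's first-order condition: 288 - 3q_U - (q_S) = 0.
So q_S = (328 - q_U)/4 and q_U = (288 - q_S)/3.
Substituting one into the other gives q_S = 696/11 and q_U = 824/11.
Price P = 395 - 1520/11 = 256.8182.
Umbra's profit: 256.8182·(824/11) - 107·(824/11) - (1/2)(824/11)² = 8417.0579.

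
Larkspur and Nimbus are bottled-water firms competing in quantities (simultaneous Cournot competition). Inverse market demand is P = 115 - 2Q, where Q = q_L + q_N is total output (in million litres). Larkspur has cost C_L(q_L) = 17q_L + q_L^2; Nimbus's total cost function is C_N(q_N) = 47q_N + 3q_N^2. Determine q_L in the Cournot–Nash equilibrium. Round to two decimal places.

15.07

Larkspur's profit: π_L = (115 - 2Q)q_L - (17q_L + q_L²). Setting ∂π_L/∂q_L = 0: 98 - 6q_L - 2(q_N) = 0.
Nimbus's profit: π_N = (115 - 2Q)q_N - (47q_N + 3q_N²). Setting ∂π_N/∂q_N = 0: 68 - 10q_N - 2(q_L) = 0.
So q_L = (98 - 2q_N)/6 and q_N = (68 - 2q_L)/10.
Solving the pair: q_L = 211/14, q_N = 53/14.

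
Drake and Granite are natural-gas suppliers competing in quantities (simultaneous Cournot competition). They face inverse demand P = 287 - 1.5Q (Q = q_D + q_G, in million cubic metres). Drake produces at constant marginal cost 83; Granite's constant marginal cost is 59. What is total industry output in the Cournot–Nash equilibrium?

Drake's profit: π_D = (287 - 1.5Q)q_D - (83q_D). Setting ∂π_D/∂q_D = 0: 204 - 3q_D - (3/2)(q_G) = 0.
Granite's profit: π_G = (287 - 1.5Q)q_G - (59q_G). Setting ∂π_G/∂q_G = 0: 228 - 3q_G - (3/2)(q_D) = 0.
So q_D = (204 - (3/2)q_G)/3 and q_G = (228 - (3/2)q_D)/3.
Solving the pair: q_D = 40, q_G = 56.
Total output Q = 40 + 56 = 96.

96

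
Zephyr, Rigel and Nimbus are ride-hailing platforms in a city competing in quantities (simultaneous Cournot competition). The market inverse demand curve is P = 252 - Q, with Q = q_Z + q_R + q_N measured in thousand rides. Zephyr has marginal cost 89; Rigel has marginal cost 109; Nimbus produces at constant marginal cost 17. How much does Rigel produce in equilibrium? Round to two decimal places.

7.75

Zephyr's profit: π_Z = (252 - Q)q_Z - (89q_Z). Setting ∂π_Z/∂q_Z = 0: 163 - 2q_Z - (q_R + q_N) = 0.
Rigel's profit: π_R = (252 - Q)q_R - (109q_R). Setting ∂π_R/∂q_R = 0: 143 - 2q_R - (q_Z + q_N) = 0.
Nimbus's profit: π_N = (252 - Q)q_N - (17q_N). Setting ∂π_N/∂q_N = 0: 235 - 2q_N - (q_Z + q_R) = 0.
Adding the 3 conditions: 541 − 2Q − 2Q = 0, i.e. Q = 541/4.
Back-substituting: q_Z = (163 − 541/4) = 111/4, q_R = (143 − 541/4) = 31/4, q_N = (235 − 541/4) = 399/4.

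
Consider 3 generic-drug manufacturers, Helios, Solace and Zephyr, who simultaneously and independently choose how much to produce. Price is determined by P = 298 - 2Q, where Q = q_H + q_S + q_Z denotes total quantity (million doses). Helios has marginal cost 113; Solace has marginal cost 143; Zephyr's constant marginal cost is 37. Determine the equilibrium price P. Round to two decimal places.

147.75

Helios's profit: π_H = (298 - 2Q)q_H - (113q_H). Setting ∂π_H/∂q_H = 0: 185 - 4q_H - 2(q_S + q_Z) = 0.
Solace's first-order condition: 155 - 4q_S - 2(q_H + q_Z) = 0.
Zephyr's profit: π_Z = (298 - 2Q)q_Z - (37q_Z). Setting ∂π_Z/∂q_Z = 0: 261 - 4q_Z - 2(q_H + q_S) = 0.
Adding the 3 conditions: 601 − 4Q − 4Q = 0, i.e. Q = 601/8.
Back-substituting: q_H = (185 − 601/4)/2 = 139/8, q_S = (155 − 601/4)/2 = 19/8, q_Z = (261 − 601/4)/2 = 443/8.
Total output Q = 601/8, so price P = 298 - 2·(601/8) = 591/4.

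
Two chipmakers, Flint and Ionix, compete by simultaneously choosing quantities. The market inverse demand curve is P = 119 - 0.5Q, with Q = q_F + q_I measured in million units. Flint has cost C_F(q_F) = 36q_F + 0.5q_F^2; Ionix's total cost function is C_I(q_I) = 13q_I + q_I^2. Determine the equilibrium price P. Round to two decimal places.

Flint's profit: π_F = (119 - 0.5Q)q_F - (36q_F + (1/2)q_F²). Setting ∂π_F/∂q_F = 0: 83 - 2q_F - (1/2)(q_I) = 0.
Ionix's profit: π_I = (119 - 0.5Q)q_I - (13q_I + q_I²). Setting ∂π_I/∂q_I = 0: 106 - 3q_I - (1/2)(q_F) = 0.
Best responses: q_F = (83 - (1/2)q_I)/2, q_I = (106 - (1/2)q_F)/3.
Substituting one into the other gives q_F = 784/23 and q_I = 682/23.
Total output Q = 1466/23, so price P = 119 - (1/2)·(1466/23) = 87.1304.

87.13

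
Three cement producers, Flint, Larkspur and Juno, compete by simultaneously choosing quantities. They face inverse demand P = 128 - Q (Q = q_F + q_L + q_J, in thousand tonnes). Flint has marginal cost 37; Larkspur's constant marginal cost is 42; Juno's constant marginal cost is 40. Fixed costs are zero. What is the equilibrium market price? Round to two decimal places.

Flint's profit: π_F = (128 - Q)q_F - (37q_F). Setting ∂π_F/∂q_F = 0: 91 - 2q_F - (q_L + q_J) = 0.
Larkspur's first-order condition: 86 - 2q_L - (q_F + q_J) = 0.
Juno's profit: π_J = (128 - Q)q_J - (40q_J). Setting ∂π_J/∂q_J = 0: 88 - 2q_J - (q_F + q_L) = 0.
Summing all 3 equations gives 265 − 4Q = 0, hence Q = 265/4.
Back-substituting: q_F = (91 − 265/4) = 99/4, q_L = (86 − 265/4) = 79/4, q_J = (88 − 265/4) = 87/4.
Total output Q = 265/4, so price P = 128 - 265/4 = 247/4.

61.75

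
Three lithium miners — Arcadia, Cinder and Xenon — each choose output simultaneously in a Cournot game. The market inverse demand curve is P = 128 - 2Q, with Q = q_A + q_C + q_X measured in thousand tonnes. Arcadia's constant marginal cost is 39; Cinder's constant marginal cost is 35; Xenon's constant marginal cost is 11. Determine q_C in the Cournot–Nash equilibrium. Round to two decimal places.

Arcadia's profit: π_A = (128 - 2Q)q_A - (39q_A). Setting ∂π_A/∂q_A = 0: 89 - 4q_A - 2(q_C + q_X) = 0.
Cinder's profit: π_C = (128 - 2Q)q_C - (35q_C). Setting ∂π_C/∂q_C = 0: 93 - 4q_C - 2(q_A + q_X) = 0.
Xenon's first-order condition: 117 - 4q_X - 2(q_A + q_C) = 0.
Adding the 3 first-order conditions: 299 − 8Q = 0, so Q = 299/8.
Back-substituting: q_A = (89 − 299/4)/2 = 57/8, q_C = (93 − 299/4)/2 = 73/8, q_X = (117 − 299/4)/2 = 169/8.

9.13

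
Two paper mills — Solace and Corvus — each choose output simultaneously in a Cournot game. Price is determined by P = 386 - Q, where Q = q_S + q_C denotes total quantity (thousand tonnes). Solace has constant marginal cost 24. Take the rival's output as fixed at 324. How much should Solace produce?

With the rival's output fixed at 324, Solace's profit is π_S = (386 - 324 - q_S)q_S - (24q_S) = (62 - q_S)q_S - (24q_S).
∂π_S/∂q_S = 38 - 2q_S = 0, so q_S = 19.

19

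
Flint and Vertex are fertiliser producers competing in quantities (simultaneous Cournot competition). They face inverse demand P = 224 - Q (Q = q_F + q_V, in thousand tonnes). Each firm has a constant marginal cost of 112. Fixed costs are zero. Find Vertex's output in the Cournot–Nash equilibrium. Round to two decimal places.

A representative firm's profit is π_i = q_i(224 - Q) - 112q_i.
First-order condition (treating rivals' output as given): 112 - 2q_i - q_j = 0.
By symmetry each firm produces the same amount; substituting q_j = q_i yields q_i = 112/3.

37.33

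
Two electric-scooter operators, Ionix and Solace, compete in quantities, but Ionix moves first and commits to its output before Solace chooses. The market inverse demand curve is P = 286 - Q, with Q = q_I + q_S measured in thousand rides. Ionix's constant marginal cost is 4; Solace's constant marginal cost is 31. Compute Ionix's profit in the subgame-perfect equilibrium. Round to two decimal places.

11935.13

Solve by backward induction. Given q_I, the follower Solace maximises π_S = (286 - q_I - q_S)q_S - 31q_S.
∂π_S/∂q_S = 255 - q_I - 2q_S = 0 gives the reaction function q_S = (255 - q_I)/2.
The leader anticipates this reaction. Substituting into P = 286 - Q gives P = 317/2 - (1/2)q_I, so π_I = (317/2 - (1/2)q_I)q_I - 4q_I.
Leader FOC: 309/2 - q_I = 0, so q_I = 309/2.
Then q_S = (255 - 309/2)/2 = 201/4.
Price P = 286 - 819/4 = 325/4.
Ionix's profit: (325/4 - 4)·(309/2) = 11935.1250.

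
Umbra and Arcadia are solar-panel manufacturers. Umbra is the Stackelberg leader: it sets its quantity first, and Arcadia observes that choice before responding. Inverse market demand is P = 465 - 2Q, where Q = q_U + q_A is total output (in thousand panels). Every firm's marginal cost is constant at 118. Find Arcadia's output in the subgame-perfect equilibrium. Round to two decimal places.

43.38

Solve by backward induction. Given q_U, the follower Arcadia maximises π_A = (465 - 2q_U - 2q_A)q_A - 118q_A.
Setting the follower's marginal profit to zero, 347 - 2q_U - 4q_A = 0, i.e. q_A = (347 - 2q_U)/4.
Umbra substitutes q_A(q_U) into its own profit: π_U = q_U(465 - 2q_U - (347 - 2q_U)/2) - 118q_U = (583/2 - q_U)q_U - 118q_U.
Maximising: ∂π_U/∂q_U = 347/2 - 2q_U = 0, giving q_U = 347/4.
Then q_A = (347 - 2·(347/4))/4 = 347/8.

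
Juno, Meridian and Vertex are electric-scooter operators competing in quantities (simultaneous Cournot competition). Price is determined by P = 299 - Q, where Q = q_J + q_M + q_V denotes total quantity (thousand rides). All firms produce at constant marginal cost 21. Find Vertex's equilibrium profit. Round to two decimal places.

A representative firm's profit is π_i = q_i(299 - Q) - 21q_i.
First-order condition (treating rivals' output as given): 278 - 2q_i - Σ_{j≠i} q_j = 0.
With identical firms every q_j equals q_i, so Σ_{j≠i} q_j = 2q_i and 278 = 4q_i, giving q_i = 139/2.
Price P = 299 - 417/2 = 181/2.
Vertex's profit: (181/2 - 21)·(139/2) = 4830.2500.

4830.25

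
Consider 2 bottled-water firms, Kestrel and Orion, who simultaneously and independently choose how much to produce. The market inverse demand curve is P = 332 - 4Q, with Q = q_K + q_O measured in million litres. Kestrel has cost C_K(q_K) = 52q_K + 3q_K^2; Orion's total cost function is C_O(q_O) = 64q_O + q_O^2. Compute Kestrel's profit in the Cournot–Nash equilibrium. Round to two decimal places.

1359.38

Kestrel's profit: π_K = (332 - 4Q)q_K - (52q_K + 3q_K²). Setting ∂π_K/∂q_K = 0: 280 - 14q_K - 4(q_O) = 0.
Orion's profit: π_O = (332 - 4Q)q_O - (64q_O + q_O²). Setting ∂π_O/∂q_O = 0: 268 - 10q_O - 4(q_K) = 0.
So q_K = (280 - 4q_O)/14 and q_O = (268 - 4q_K)/10.
Solving the pair: q_K = 432/31, q_O = 658/31.
Price P = 332 - 4·(1090/31) = 191.3548.
Kestrel's profit: 191.3548·(432/31) - 52·(432/31) - 3(432/31)² = 1359.3840.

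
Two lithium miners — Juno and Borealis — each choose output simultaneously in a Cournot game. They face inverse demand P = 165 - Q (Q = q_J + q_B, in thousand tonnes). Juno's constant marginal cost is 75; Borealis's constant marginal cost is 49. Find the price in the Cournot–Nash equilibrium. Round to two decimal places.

Juno's profit: π_J = (165 - Q)q_J - (75q_J). Setting ∂π_J/∂q_J = 0: 90 - 2q_J - (q_B) = 0.
Borealis's first-order condition: 116 - 2q_B - (q_J) = 0.
Best responses: q_J = (90 - q_B)/2, q_B = (116 - q_J)/2.
Substituting one into the other gives q_J = 64/3 and q_B = 142/3.
Total output Q = 206/3, so price P = 165 - 206/3 = 289/3.

96.33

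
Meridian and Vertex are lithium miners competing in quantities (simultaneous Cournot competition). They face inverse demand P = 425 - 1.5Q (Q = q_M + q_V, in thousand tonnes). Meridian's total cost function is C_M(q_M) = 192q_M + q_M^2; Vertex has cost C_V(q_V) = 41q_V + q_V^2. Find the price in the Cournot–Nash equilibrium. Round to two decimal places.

Meridian's profit: π_M = (425 - 1.5Q)q_M - (192q_M + q_M²). Setting ∂π_M/∂q_M = 0: 233 - 5q_M - (3/2)(q_V) = 0.
Vertex's first-order condition: 384 - 5q_V - (3/2)(q_M) = 0.
Rearranging gives the reaction functions q_M = (233 - (3/2)q_V)/5 and q_V = (384 - (3/2)q_M)/5.
Solving the pair: q_M = 25.8901, q_V = 69.0330.
Total output Q = 1234/13, so price P = 425 - (3/2)·(1234/13) = 282.6154.

282.62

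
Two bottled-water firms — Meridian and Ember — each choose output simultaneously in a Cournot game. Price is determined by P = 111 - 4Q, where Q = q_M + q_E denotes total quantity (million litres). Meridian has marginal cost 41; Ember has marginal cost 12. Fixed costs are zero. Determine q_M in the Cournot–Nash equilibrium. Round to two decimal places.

3.42

Meridian's profit: π_M = (111 - 4Q)q_M - (41q_M). Setting ∂π_M/∂q_M = 0: 70 - 8q_M - 4(q_E) = 0.
Ember's profit: π_E = (111 - 4Q)q_E - (12q_E). Setting ∂π_E/∂q_E = 0: 99 - 8q_E - 4(q_M) = 0.
Best responses: q_M = (70 - 4q_E)/8, q_E = (99 - 4q_M)/8.
Substituting one into the other gives q_M = 41/12 and q_E = 32/3.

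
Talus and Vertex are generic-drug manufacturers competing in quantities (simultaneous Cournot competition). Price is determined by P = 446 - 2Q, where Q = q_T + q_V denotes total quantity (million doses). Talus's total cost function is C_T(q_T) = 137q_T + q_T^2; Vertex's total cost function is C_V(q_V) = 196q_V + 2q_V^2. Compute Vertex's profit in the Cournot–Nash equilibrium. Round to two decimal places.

Talus's profit: π_T = (446 - 2Q)q_T - (137q_T + q_T²). Setting ∂π_T/∂q_T = 0: 309 - 6q_T - 2(q_V) = 0.
Vertex's first-order condition: 250 - 8q_V - 2(q_T) = 0.
Best responses: q_T = (309 - 2q_V)/6, q_V = (250 - 2q_T)/8.
Solving the pair: q_T = 493/11, q_V = 441/22.
Price P = 446 - 2·(1427/22) = 316.2727.
Vertex's profit: 316.2727·(441/22) - 196·(441/22) - 2(441/22)² = 1607.2810.

1607.28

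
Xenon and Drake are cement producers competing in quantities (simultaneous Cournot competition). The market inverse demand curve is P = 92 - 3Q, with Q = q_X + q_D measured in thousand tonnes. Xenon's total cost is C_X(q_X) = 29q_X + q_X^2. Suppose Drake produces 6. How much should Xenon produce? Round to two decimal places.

With the rival's output fixed at 6, Xenon's profit is π_X = (92 - 3·6 - 3q_X)q_X - (29q_X + q_X²) = (74 - 3q_X)q_X - (29q_X + q_X²).
∂π_X/∂q_X = 45 - 8q_X = 0, so q_X = 45/8.

5.63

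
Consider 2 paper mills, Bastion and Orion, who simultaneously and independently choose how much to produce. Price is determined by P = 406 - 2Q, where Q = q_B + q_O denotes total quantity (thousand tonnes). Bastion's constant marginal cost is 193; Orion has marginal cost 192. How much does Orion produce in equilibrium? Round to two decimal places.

35.83

Bastion's profit: π_B = (406 - 2Q)q_B - (193q_B). Setting ∂π_B/∂q_B = 0: 213 - 4q_B - 2(q_O) = 0.
Orion's profit: π_O = (406 - 2Q)q_O - (192q_O). Setting ∂π_O/∂q_O = 0: 214 - 4q_O - 2(q_B) = 0.
Best responses: q_B = (213 - 2q_O)/4, q_O = (214 - 2q_B)/4.
Solving the pair: q_B = 106/3, q_O = 215/6.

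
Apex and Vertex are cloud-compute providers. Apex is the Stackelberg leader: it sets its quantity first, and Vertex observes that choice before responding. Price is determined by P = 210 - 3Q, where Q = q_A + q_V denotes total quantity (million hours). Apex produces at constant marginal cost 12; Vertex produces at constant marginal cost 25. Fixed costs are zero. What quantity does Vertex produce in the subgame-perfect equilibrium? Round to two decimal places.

13.25

Solve by backward induction. Given q_A, the follower Vertex maximises π_V = (210 - 3q_A - 3q_V)q_V - 25q_V.
∂π_V/∂q_V = 185 - 3q_A - 6q_V = 0 gives the reaction function q_V = (185 - 3q_A)/6.
Apex substitutes q_V(q_A) into its own profit: π_A = q_A(210 - 3q_A - (185 - 3q_A)/2) - 12q_A = (235/2 - (3/2)q_A)q_A - 12q_A.
Maximising: ∂π_A/∂q_A = 211/2 - 3q_A = 0, giving q_A = 211/6.
Then q_V = (185 - 3·(211/6))/6 = 53/4.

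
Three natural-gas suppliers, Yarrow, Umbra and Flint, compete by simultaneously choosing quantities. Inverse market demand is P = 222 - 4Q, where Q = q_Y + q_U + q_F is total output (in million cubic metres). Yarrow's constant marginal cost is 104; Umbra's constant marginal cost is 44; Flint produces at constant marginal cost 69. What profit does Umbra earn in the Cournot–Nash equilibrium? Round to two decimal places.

Yarrow's profit: π_Y = (222 - 4Q)q_Y - (104q_Y). Setting ∂π_Y/∂q_Y = 0: 118 - 8q_Y - 4(q_U + q_F) = 0.
Umbra's profit: π_U = (222 - 4Q)q_U - (44q_U). Setting ∂π_U/∂q_U = 0: 178 - 8q_U - 4(q_Y + q_F) = 0.
Flint's profit: π_F = (222 - 4Q)q_F - (69q_F). Setting ∂π_F/∂q_F = 0: 153 - 8q_F - 4(q_Y + q_U) = 0.
Adding the 3 conditions: 449 − 8Q − 8Q = 0, i.e. Q = 449/16.
Back-substituting: q_Y = (118 − 449/4)/4 = 23/16, q_U = (178 − 449/4)/4 = 263/16, q_F = (153 − 449/4)/4 = 163/16.
Price P = 222 - 4·(449/16) = 439/4.
Umbra's profit: (439/4 - 44)·(263/16) = 1080.7656.

1080.77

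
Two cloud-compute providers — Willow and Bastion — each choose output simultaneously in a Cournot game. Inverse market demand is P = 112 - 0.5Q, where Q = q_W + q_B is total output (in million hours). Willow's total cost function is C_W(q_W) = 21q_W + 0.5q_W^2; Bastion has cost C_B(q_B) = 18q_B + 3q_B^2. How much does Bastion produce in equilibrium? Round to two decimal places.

10.36

Willow's profit: π_W = (112 - 0.5Q)q_W - (21q_W + (1/2)q_W²). Setting ∂π_W/∂q_W = 0: 91 - 2q_W - (1/2)(q_B) = 0.
Bastion's first-order condition: 94 - 7q_B - (1/2)(q_W) = 0.
Rearranging gives the reaction functions q_W = (91 - (1/2)q_B)/2 and q_B = (94 - (1/2)q_W)/7.
Solving the pair: q_W = 472/11, q_B = 114/11.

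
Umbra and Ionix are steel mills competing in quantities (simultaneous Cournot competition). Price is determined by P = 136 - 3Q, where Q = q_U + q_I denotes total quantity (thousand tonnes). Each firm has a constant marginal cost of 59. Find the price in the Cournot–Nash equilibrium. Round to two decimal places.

84.67

A representative firm's profit is π_i = q_i(136 - 3Q) - 59q_i.
Setting ∂π_i/∂q_i = 0 with rivals' quantities fixed: 77 - 6q_i - 3q_j = 0.
By symmetry each firm produces the same amount; substituting q_j = q_i yields q_i = 77/9.
Total output Q = 154/9, so price P = 136 - 3·(154/9) = 254/3.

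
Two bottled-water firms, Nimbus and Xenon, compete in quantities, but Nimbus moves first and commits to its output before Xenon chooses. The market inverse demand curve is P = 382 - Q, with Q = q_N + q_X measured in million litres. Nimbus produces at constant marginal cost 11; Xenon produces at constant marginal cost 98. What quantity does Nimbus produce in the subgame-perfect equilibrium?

The follower Xenon best-responds to any q_N: π_X = (382 - Q)q_X - 98q_X.
Follower FOC: 284 - q_N - 2q_X = 0, so q_X(q_N) = (284 - q_N)/2.
Nimbus substitutes q_X(q_N) into its own profit: π_N = q_N(382 - q_N - (284 - q_N)/2) - 11q_N = (240 - (1/2)q_N)q_N - 11q_N.
The leader's first-order condition 229 - q_N = 0 yields q_N = 229.
Then q_X = (284 - 229)/2 = 55/2.

229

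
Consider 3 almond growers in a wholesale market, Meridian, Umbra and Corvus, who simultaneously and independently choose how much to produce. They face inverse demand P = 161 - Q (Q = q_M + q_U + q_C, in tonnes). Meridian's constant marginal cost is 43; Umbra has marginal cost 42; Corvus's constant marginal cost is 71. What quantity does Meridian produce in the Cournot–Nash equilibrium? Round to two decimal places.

Meridian's profit: π_M = (161 - Q)q_M - (43q_M). Setting ∂π_M/∂q_M = 0: 118 - 2q_M - (q_U + q_C) = 0.
Umbra's profit: π_U = (161 - Q)q_U - (42q_U). Setting ∂π_U/∂q_U = 0: 119 - 2q_U - (q_M + q_C) = 0.
Corvus's profit: π_C = (161 - Q)q_C - (71q_C). Setting ∂π_C/∂q_C = 0: 90 - 2q_C - (q_M + q_U) = 0.
Adding the 3 conditions: 327 − 2Q − 2Q = 0, i.e. Q = 327/4.
Back-substituting: q_M = (118 − 327/4) = 145/4, q_U = (119 − 327/4) = 149/4, q_C = (90 − 327/4) = 33/4.

36.25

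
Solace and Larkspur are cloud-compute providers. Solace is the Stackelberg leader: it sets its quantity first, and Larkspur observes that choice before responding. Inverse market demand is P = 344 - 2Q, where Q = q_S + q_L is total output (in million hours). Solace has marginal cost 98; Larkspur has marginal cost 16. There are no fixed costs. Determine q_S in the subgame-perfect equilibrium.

Solve by backward induction. Given q_S, the follower Larkspur maximises π_L = (344 - 2q_S - 2q_L)q_L - 16q_L.
Setting the follower's marginal profit to zero, 328 - 2q_S - 4q_L = 0, i.e. q_L = (328 - 2q_S)/4.
The leader anticipates this reaction. Substituting into P = 344 - 2Q gives P = 180 - q_S, so π_S = (180 - q_S)q_S - 98q_S.
Maximising: ∂π_S/∂q_S = 82 - 2q_S = 0, giving q_S = 41.
Then q_L = (328 - 2·41)/4 = 123/2.

41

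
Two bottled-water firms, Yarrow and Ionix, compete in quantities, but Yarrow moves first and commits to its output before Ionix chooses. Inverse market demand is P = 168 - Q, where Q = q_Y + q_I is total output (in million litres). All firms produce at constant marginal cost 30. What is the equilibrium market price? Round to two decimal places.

The follower Ionix best-responds to any q_Y: π_I = (168 - Q)q_I - 30q_I.
Follower FOC: 138 - q_Y - 2q_I = 0, so q_I(q_Y) = (138 - q_Y)/2.
Yarrow substitutes q_I(q_Y) into its own profit: π_Y = q_Y(168 - q_Y - (138 - q_Y)/2) - 30q_Y = (99 - (1/2)q_Y)q_Y - 30q_Y.
Maximising: ∂π_Y/∂q_Y = 69 - q_Y = 0, giving q_Y = 69.
Then q_I = (138 - 69)/2 = 69/2.
Total output Q = 207/2, so price P = 168 - 207/2 = 129/2.

64.50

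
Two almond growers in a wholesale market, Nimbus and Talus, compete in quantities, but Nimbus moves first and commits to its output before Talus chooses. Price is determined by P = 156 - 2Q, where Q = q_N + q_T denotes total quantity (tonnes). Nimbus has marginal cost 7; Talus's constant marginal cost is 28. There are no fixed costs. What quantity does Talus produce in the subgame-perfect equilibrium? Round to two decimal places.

10.75

Solve by backward induction. Given q_N, the follower Talus maximises π_T = (156 - 2q_N - 2q_T)q_T - 28q_T.
Follower FOC: 128 - 2q_N - 4q_T = 0, so q_T(q_N) = (128 - 2q_N)/4.
The leader anticipates this reaction. Substituting into P = 156 - 2Q gives P = 92 - q_N, so π_N = (92 - q_N)q_N - 7q_N.
The leader's first-order condition 85 - 2q_N = 0 yields q_N = 85/2.
Then q_T = (128 - 2·(85/2))/4 = 43/4.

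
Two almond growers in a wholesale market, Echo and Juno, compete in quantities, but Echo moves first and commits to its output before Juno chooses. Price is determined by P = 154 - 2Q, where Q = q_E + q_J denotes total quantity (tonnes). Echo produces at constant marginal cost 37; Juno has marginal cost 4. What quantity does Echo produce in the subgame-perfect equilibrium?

Solve by backward induction. Given q_E, the follower Juno maximises π_J = (154 - 2q_E - 2q_J)q_J - 4q_J.
Follower FOC: 150 - 2q_E - 4q_J = 0, so q_J(q_E) = (150 - 2q_E)/4.
The leader anticipates this reaction. Substituting into P = 154 - 2Q gives P = 79 - q_E, so π_E = (79 - q_E)q_E - 37q_E.
Leader FOC: 42 - 2q_E = 0, so q_E = 21.
Then q_J = (150 - 2·21)/4 = 27.

21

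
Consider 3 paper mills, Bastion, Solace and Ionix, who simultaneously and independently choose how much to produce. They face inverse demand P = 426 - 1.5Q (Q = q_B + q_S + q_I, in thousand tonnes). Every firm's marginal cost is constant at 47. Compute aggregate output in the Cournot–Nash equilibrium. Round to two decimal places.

189.50

A representative firm's profit is π_i = q_i(426 - 1.5Q) - 47q_i.
First-order condition (treating rivals' output as given): 379 - 3q_i - (3/2)·Σ_{j≠i} q_j = 0.
With identical firms every q_j equals q_i, so Σ_{j≠i} q_j = 2q_i and 379 = 6q_i, giving q_i = 379/6.
Total output Q = 379/6 + 379/6 + 379/6 = 379/2.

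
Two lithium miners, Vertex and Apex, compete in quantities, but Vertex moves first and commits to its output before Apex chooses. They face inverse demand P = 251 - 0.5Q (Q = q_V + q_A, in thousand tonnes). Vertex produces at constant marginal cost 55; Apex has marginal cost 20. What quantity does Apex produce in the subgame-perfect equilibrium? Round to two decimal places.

The follower Apex best-responds to any q_V: π_A = (251 - 0.5Q)q_A - 20q_A.
Follower FOC: 231 - (1/2)q_V - q_A = 0, so q_A(q_V) = (231 - (1/2)q_V).
The leader anticipates this reaction. Substituting into P = 251 - 0.5Q gives P = 271/2 - (1/4)q_V, so π_V = (271/2 - (1/4)q_V)q_V - 55q_V.
The leader's first-order condition 161/2 - (1/2)q_V = 0 yields q_V = 161.
Then q_A = (231 - (1/2)·161) = 301/2.

150.50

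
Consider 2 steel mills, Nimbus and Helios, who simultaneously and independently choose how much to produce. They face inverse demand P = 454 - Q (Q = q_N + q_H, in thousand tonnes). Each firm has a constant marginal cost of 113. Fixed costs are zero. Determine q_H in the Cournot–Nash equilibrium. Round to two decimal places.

Each firm earns π_i = (454 - Q)q_i - 113q_i.
First-order condition (treating rivals' output as given): 341 - 2q_i - q_j = 0.
By symmetry each firm produces the same amount; substituting q_j = q_i yields q_i = 341/3.

113.67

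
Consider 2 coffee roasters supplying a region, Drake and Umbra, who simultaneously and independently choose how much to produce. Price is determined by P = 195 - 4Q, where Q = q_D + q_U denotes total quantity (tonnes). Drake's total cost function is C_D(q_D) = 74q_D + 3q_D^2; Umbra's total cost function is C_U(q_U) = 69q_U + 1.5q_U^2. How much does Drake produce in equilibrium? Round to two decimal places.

5.99

Drake's profit: π_D = (195 - 4Q)q_D - (74q_D + 3q_D²). Setting ∂π_D/∂q_D = 0: 121 - 14q_D - 4(q_U) = 0.
Umbra's first-order condition: 126 - 11q_U - 4(q_D) = 0.
Rearranging gives the reaction functions q_D = (121 - 4q_U)/14 and q_U = (126 - 4q_D)/11.
Substituting one into the other gives q_D = 827/138 and q_U = 640/69.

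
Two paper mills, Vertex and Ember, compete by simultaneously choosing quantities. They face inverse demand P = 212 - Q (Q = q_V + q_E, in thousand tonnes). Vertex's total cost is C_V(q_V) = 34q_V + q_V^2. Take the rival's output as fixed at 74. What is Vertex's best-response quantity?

With the rival's output fixed at 74, Vertex's profit is π_V = (212 - 74 - q_V)q_V - (34q_V + q_V²) = (138 - q_V)q_V - (34q_V + q_V²).
∂π_V/∂q_V = 104 - 4q_V = 0, so q_V = 26.

26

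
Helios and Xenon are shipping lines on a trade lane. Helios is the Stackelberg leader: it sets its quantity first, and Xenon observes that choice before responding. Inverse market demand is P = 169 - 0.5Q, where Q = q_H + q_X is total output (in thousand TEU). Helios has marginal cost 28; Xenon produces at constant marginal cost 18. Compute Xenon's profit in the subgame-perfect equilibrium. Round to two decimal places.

3655.13

Solve by backward induction. Given q_H, the follower Xenon maximises π_X = (169 - (1/2)q_H - (1/2)q_X)q_X - 18q_X.
Follower FOC: 151 - (1/2)q_H - q_X = 0, so q_X(q_H) = (151 - (1/2)q_H).
The leader anticipates this reaction. Substituting into P = 169 - 0.5Q gives P = 187/2 - (1/4)q_H, so π_H = (187/2 - (1/4)q_H)q_H - 28q_H.
Leader FOC: 131/2 - (1/2)q_H = 0, so q_H = 131.
Then q_X = (151 - (1/2)·131) = 171/2.
Price P = 169 - (1/2)·(433/2) = 243/4.
Xenon's profit: (243/4 - 18)·(171/2) = 3655.1250.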